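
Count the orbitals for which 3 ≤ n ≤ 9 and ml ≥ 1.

119

Per-shell orbital counts meeting the constraint:
n=3 → 3; n=4 → 6; n=5 → 10; n=6 → 15; n=7 → 21; n=8 → 28; n=9 → 36.
Total orbitals: 3 + 6 + 10 + 15 + 21 + 28 + 36 = 119.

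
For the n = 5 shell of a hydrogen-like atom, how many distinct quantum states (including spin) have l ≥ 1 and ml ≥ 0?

28

For n = 5, l ranges over 0 … 4.
Orbitals with l ≥ 1 and ml ≥ 0, by l: l=1 → 2; l=2 → 3; l=3 → 4; l=4 → 5.
Orbitals: 2 + 3 + 4 + 5 = 14. Each orbital carries two spin states, so 14 × 2 = 28 states.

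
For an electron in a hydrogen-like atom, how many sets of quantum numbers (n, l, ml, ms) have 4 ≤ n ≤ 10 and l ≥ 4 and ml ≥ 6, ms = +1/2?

20

Work shell by shell — for each n, count the (l, ml) pairs that satisfy l ≥ 4 and ml ≥ 6:
n=7 → 1; n=8 → 3; n=9 → 6; n=10 → 10.
Orbitals: 1 + 3 + 6 + 10 = 20. With ms fixed to +1/2 there is one state per orbital, so 20 states.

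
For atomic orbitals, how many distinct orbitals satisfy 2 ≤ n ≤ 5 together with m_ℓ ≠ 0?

Go shell by shell, enumerating (ℓ, m_ℓ) with m_ℓ ≠ 0:
n=2 → 2; n=3 → 6; n=4 → 12; n=5 → 20.
Total orbitals: 2 + 6 + 12 + 20 = 40.

40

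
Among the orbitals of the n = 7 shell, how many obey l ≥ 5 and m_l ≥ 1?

11

For n = 7, l ranges over 0 … 6.
The (l, m_l) pairs meeting l ≥ 5 and m_l ≥ 1 give: l=5 → 5; l=6 → 6.
Total orbitals: 5 + 6 = 11.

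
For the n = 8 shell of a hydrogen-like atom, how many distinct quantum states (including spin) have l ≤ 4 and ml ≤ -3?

6

The n = 8 shell has l = 0 through 7; check each.
Per l-value: l=3 → 1; l=4 → 2.
Orbitals: 1 + 2 = 3. Each orbital carries two spin states, so 3 × 2 = 6 states.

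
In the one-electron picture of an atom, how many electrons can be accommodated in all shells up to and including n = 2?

Total orbitals = 1² + 2² = 5. Doubling for spin gives 10 electrons.

10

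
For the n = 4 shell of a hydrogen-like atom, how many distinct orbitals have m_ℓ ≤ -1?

Go through ℓ = 0, …, 3 (the values permitted for n = 4).
Per ℓ-value: ℓ=1 → 1; ℓ=2 → 2; ℓ=3 → 3.
Total orbitals: 1 + 2 + 3 = 6.

6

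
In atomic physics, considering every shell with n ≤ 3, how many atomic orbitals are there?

Total orbitals = 1² + 2² + 3² = 14.

14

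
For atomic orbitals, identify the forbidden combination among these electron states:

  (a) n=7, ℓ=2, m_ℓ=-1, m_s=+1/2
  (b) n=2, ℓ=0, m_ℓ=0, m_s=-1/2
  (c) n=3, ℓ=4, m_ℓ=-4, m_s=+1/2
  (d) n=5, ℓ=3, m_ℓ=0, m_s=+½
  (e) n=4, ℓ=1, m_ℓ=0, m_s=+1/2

(c)

(c) has ℓ = 4 ≥ n = 3, violating 0 ≤ ℓ ≤ n−1.
The remaining sets (a), (b), (d), (e) satisfy all four rules.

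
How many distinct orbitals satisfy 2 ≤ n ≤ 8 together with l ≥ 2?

175

For each n in the range, tally the orbitals obeying l ≥ 2:
n=3 → 5; n=4 → 12; n=5 → 21; n=6 → 32; n=7 → 45; n=8 → 60.
Total orbitals: 5 + 12 + 21 + 32 + 45 + 60 = 175.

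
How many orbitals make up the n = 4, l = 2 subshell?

A subshell has 2l+1 orbitals; with l = 2, that's 5.

5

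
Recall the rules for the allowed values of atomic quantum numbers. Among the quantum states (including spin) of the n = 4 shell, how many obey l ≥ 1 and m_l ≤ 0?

Go through l = 0, …, 3 (the values permitted for n = 4).
Orbitals with l ≥ 1 and m_l ≤ 0, by l: l=1 → 2; l=2 → 3; l=3 → 4.
Orbitals: 2 + 3 + 4 = 9. Each orbital carries two spin states, so 9 × 2 = 18 states.

18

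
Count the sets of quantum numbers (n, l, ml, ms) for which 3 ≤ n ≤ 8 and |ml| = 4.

Treat each shell separately and count matching orbitals:
n=5 → 2; n=6 → 4; n=7 → 6; n=8 → 8.
Orbitals: 2 + 4 + 6 + 8 = 20. Including both spin states (ms = ±1/2) gives 2 × 20 = 40 states.

40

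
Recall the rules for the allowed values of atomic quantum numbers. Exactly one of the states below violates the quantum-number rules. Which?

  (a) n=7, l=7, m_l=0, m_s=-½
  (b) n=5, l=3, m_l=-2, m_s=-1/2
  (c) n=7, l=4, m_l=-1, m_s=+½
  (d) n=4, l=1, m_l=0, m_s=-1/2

(a) has l = 7 ≥ n = 7, violating 0 ≤ l ≤ n−1.
The remaining sets (b), (c), (d) satisfy all four rules.

(a)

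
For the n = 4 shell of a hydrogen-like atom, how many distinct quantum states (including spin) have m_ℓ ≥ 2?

For n = 4, ℓ ranges over 0 … 3.
Contributions: ℓ=2 → 1; ℓ=3 → 2.
Orbitals: 1 + 2 = 3. Each orbital carries two spin states, so 3 × 2 = 6 states.

6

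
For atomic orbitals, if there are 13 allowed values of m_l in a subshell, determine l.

l = 6 (i)

m_l ranges over 2l+1 integers, so 2l+1 = 13 ⇒ l = 6.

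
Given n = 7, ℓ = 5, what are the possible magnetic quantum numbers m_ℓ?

m_ℓ takes every integer from −ℓ to +ℓ. With ℓ = 5 that gives the 11 values -5, -4, -3, -2, -1, 0, 1, 2, 3, 4, 5.

-5, -4, -3, -2, -1, 0, 1, 2, 3, 4, 5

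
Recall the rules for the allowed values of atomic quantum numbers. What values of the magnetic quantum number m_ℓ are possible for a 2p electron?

-1, 0, 1

The 2p subshell has ℓ = 1, and m_ℓ takes every integer from −ℓ to +ℓ. With ℓ = 1 that gives the 3 values -1, 0, 1.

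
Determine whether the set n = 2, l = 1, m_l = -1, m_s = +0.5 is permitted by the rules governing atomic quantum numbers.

Valid

n = 2 is a positive integer. l = 1 satisfies 0 ≤ l ≤ n−1 = 1. m_l = -1 lies in the range −l … +l (here −1 … 1). m_s = +1/2 is one of ±1/2.
All four constraints are satisfied.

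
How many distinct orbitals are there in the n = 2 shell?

The n = 2 shell contains n² = 2² = 4 orbitals.

4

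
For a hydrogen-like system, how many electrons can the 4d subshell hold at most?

10

A subshell with l = 2 has 2l+1 = 5 orbitals, each holding 2 electrons (spin ±1/2), so 5 × 2 = 10.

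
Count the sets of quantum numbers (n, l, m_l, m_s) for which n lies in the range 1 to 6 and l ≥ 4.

58

Treat each shell separately and count matching orbitals:
n=5 → 9; n=6 → 20.
Orbitals: 9 + 20 = 29. Including both spin states (m_s = ±1/2) gives 2 × 29 = 58 states.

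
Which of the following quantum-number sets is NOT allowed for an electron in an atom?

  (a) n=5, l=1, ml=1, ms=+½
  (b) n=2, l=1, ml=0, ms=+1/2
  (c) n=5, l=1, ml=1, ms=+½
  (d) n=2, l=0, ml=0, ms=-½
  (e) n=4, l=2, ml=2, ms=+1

(e) has ms = +1, but an electron's spin must be ±1/2.
The remaining sets (a), (b), (c), (d) satisfy all four rules.

(e)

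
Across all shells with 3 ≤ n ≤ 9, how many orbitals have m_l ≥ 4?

Count contributing orbitals for each principal shell:
n=5 → 1; n=6 → 3; n=7 → 6; n=8 → 10; n=9 → 15.
Total orbitals: 1 + 3 + 6 + 10 + 15 = 35.

35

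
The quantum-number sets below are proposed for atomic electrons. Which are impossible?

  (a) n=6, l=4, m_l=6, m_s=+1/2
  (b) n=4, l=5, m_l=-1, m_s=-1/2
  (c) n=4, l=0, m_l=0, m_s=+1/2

(a) and (b)

(a) has |m_l| = 6 > l = 4, violating −l ≤ m_l ≤ l.
(b) has l = 5 ≥ n = 4, violating 0 ≤ l ≤ n−1.
The remaining set (c) satisfies all four rules.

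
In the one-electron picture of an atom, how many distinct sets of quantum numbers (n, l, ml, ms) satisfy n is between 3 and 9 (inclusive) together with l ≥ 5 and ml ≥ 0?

140

Go shell by shell, enumerating (l, ml) with l ≥ 5 and ml ≥ 0:
n=6 → 6; n=7 → 13; n=8 → 21; n=9 → 30.
Orbitals: 6 + 13 + 21 + 30 = 70. Including both spin states (ms = ±1/2) gives 2 × 70 = 140 states.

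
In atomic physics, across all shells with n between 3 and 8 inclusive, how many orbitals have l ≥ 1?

193

Count contributing orbitals for each principal shell:
n=3 → 8; n=4 → 15; n=5 → 24; n=6 → 35; n=7 → 48; n=8 → 63.
Total orbitals: 8 + 15 + 24 + 35 + 48 + 63 = 193.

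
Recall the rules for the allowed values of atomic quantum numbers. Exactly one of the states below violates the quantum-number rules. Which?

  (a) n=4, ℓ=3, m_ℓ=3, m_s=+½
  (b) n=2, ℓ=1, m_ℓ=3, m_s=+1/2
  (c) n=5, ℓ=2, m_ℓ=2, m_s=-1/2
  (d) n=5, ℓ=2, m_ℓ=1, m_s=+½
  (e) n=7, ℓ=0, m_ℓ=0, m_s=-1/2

(b) has |m_ℓ| = 3 > ℓ = 1, violating −ℓ ≤ m_ℓ ≤ ℓ.
The remaining sets (a), (c), (d), (e) satisfy all four rules.

(b)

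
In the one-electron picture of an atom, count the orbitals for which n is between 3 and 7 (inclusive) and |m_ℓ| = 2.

For each n in the range, tally the orbitals obeying |m_ℓ| = 2:
n=3 → 2; n=4 → 4; n=5 → 6; n=6 → 8; n=7 → 10.
Total orbitals: 2 + 4 + 6 + 8 + 10 = 30.

30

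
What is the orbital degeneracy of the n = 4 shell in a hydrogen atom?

The n = 4 shell contains n² = 4² = 16 orbitals.

16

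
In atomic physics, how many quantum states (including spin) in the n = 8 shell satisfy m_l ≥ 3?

For n = 8, l ranges over 0 … 7.
Contributions: l=3 → 1; l=4 → 2; l=5 → 3; l=6 → 4; l=7 → 5.
Orbitals: 1 + 2 + 3 + 4 + 5 = 15. Each orbital carries two spin states, so 15 × 2 = 30 states.

30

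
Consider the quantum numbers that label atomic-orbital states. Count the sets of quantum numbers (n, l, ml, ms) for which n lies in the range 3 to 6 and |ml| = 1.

56

Per-shell orbital counts meeting the constraint:
n=3 → 4; n=4 → 6; n=5 → 8; n=6 → 10.
Orbitals: 4 + 6 + 8 + 10 = 28. Including both spin states (ms = ±1/2) gives 2 × 28 = 56 states.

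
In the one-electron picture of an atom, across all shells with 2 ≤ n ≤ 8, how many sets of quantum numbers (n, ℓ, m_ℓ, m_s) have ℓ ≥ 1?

392

Go shell by shell, enumerating (ℓ, m_ℓ) with ℓ ≥ 1:
n=2 → 3; n=3 → 8; n=4 → 15; n=5 → 24; n=6 → 35; n=7 → 48; n=8 → 63.
Orbitals: 3 + 8 + 15 + 24 + 35 + 48 + 63 = 196. Including both spin states (m_s = ±1/2) gives 2 × 196 = 392 states.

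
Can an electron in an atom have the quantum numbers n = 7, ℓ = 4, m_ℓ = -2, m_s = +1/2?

Yes

n = 7 is a positive integer. ℓ = 4 satisfies 0 ≤ ℓ ≤ n−1 = 6. m_ℓ = -2 lies in the range −ℓ … +ℓ (here −4 … 4). m_s = +1/2 is one of ±1/2.
All four constraints are satisfied.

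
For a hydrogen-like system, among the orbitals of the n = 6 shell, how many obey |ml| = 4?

4

Go through l = 0, …, 5 (the values permitted for n = 6).
The (l, ml) pairs meeting |ml| = 4 give: l=4 → 2; l=5 → 2.
Total orbitals: 2 + 2 = 4.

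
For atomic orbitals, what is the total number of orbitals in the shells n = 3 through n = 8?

Shell n has n² orbitals: 3²=9 + 4²=16 + 5²=25 + 6²=36 + 7²=49 + 8²=64 = 199 orbitals.

199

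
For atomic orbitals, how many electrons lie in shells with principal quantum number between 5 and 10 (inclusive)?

Shell n has n² orbitals: 5²=25 + 6²=36 + 7²=49 + 8²=64 + 9²=81 + 10²=100 = 355 orbitals.
Two spin states per orbital: 2 × 355 = 710 electrons.

710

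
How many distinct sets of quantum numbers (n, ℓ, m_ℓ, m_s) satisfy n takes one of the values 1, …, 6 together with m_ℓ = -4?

Go shell by shell, enumerating (ℓ, m_ℓ) with m_ℓ = -4:
n=5 → 1; n=6 → 2.
Orbitals: 1 + 2 = 3. Including both spin states (m_s = ±1/2) gives 2 × 3 = 6 states.

6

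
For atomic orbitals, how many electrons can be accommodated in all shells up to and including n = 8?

408

Total orbitals = 1² + 2² + 3² + 4² + 5² + 6² + 7² + 8² = 204. Doubling for spin gives 408 electrons.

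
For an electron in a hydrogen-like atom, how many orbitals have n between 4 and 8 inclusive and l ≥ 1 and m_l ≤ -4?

20

Work shell by shell — for each n, count the (l, m_l) pairs that satisfy l ≥ 1 and m_l ≤ -4:
n=5 → 1; n=6 → 3; n=7 → 6; n=8 → 10.
Total orbitals: 1 + 3 + 6 + 10 = 20.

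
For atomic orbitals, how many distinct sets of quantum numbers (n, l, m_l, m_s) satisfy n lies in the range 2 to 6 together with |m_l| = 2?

Work shell by shell — for each n, count the (l, m_l) pairs that satisfy |m_l| = 2:
n=3 → 2; n=4 → 4; n=5 → 6; n=6 → 8.
Orbitals: 2 + 4 + 6 + 8 = 20. Including both spin states (m_s = ±1/2) gives 2 × 20 = 40 states.

40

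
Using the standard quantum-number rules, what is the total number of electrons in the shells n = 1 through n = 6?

Shell n has n² orbitals: 1²=1 + 2²=4 + 3²=9 + 4²=16 + 5²=25 + 6²=36 = 91 orbitals.
Two spin states per orbital: 2 × 91 = 182 electrons.

182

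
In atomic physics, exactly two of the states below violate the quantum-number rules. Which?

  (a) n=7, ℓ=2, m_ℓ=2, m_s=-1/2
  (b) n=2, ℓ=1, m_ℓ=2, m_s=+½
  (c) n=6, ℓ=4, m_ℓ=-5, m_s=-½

(b) has |m_ℓ| = 2 > ℓ = 1, violating −ℓ ≤ m_ℓ ≤ ℓ.
(c) has |m_ℓ| = 5 > ℓ = 4, violating −ℓ ≤ m_ℓ ≤ ℓ.
The remaining set (a) satisfies all four rules.

(b) and (c)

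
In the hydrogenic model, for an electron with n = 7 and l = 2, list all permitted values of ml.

ml takes every integer from −l to +l. With l = 2 that gives the 5 values -2, -1, 0, 1, 2.

-2, -1, 0, 1, 2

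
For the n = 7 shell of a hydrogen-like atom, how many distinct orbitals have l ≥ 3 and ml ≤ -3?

10

Per l-value: l=3 → 1; l=4 → 2; l=5 → 3; l=6 → 4.
Total orbitals: 1 + 2 + 3 + 4 = 10.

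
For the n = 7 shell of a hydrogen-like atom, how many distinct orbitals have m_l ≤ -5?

3

With n = 7 the allowed l are 0, 1, …, 6.
Orbitals with m_l ≤ -5, by l: l=5 → 1; l=6 → 2.
Total orbitals: 1 + 2 = 3.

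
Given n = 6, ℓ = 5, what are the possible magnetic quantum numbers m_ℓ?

-5, -4, -3, -2, -1, 0, 1, 2, 3, 4, 5

m_ℓ takes every integer from −ℓ to +ℓ. With ℓ = 5 that gives the 11 values -5, -4, -3, -2, -1, 0, 1, 2, 3, 4, 5.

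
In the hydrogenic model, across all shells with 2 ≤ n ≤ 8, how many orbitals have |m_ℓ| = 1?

56

Work shell by shell — for each n, count the (ℓ, m_ℓ) pairs that satisfy |m_ℓ| = 1:
n=2 → 2; n=3 → 4; n=4 → 6; n=5 → 8; n=6 → 10; n=7 → 12; n=8 → 14.
Total orbitals: 2 + 4 + 6 + 8 + 10 + 12 + 14 = 56.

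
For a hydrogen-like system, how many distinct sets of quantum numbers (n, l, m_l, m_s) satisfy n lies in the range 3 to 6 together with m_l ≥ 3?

20

Count contributing orbitals for each principal shell:
n=4 → 1; n=5 → 3; n=6 → 6.
Orbitals: 1 + 3 + 6 = 10. Including both spin states (m_s = ±1/2) gives 2 × 10 = 20 states.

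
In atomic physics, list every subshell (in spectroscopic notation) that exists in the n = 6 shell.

6s, 6p, 6d, 6f, 6g, 6h

For n = 6, l runs from 0 to 5. In spectroscopic notation l = 0,1,2,… ↔ s,p,d,f,g,h,i, so the subshells are 6s, 6p, 6d, 6f, 6g, 6h.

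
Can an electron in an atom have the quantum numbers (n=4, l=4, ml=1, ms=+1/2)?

No

The orbital quantum number must satisfy 0 ≤ l ≤ n−1. With n = 4 the allowed l values are 0, 1, 2, 3, so l = 4 is out of range.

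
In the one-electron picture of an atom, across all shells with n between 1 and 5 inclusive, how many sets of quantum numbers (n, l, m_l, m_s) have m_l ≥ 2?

Work shell by shell — for each n, count the (l, m_l) pairs that satisfy m_l ≥ 2:
n=3 → 1; n=4 → 3; n=5 → 6.
Orbitals: 1 + 3 + 6 = 10. Including both spin states (m_s = ±1/2) gives 2 × 10 = 20 states.

20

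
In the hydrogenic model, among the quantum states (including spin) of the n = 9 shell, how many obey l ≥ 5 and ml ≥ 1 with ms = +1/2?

The n = 9 shell has l = 0 through 8; check each.
The (l, ml) pairs meeting l ≥ 5 and ml ≥ 1 give: l=5 → 5; l=6 → 6; l=7 → 7; l=8 → 8.
Orbitals: 5 + 6 + 7 + 8 = 26. With ms fixed to a single value there is one state per orbital, giving 26 states.

26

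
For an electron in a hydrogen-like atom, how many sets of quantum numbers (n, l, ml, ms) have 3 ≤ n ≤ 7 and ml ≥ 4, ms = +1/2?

10

Go shell by shell, enumerating (l, ml) with ml ≥ 4:
n=5 → 1; n=6 → 3; n=7 → 6.
Orbitals: 1 + 3 + 6 = 10. With ms fixed to +1/2 there is one state per orbital, so 10 states.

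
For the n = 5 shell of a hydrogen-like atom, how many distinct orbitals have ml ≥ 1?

10

For n = 5, l ranges over 0 … 4.
The (l, ml) pairs meeting ml ≥ 1 give: l=1 → 1; l=2 → 2; l=3 → 3; l=4 → 4.
Total orbitals: 1 + 2 + 3 + 4 = 10.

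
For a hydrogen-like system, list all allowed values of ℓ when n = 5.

ℓ is an integer with 0 ≤ ℓ ≤ n−1, so for n = 5: ℓ = 0, 1, 2, 3, 4.

0, 1, 2, 3, 4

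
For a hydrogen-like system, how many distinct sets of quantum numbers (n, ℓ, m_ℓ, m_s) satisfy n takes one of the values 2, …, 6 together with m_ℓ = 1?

30

Treat each shell separately and count matching orbitals:
n=2 → 1; n=3 → 2; n=4 → 3; n=5 → 4; n=6 → 5.
Orbitals: 1 + 2 + 3 + 4 + 5 = 15. Including both spin states (m_s = ±1/2) gives 2 × 15 = 30 states.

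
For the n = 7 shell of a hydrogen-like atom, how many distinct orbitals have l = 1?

3

Per l-value: l=1 → 3.
Total orbitals: 3.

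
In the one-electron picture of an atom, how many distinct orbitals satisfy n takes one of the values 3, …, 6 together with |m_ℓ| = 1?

28

Go shell by shell, enumerating (ℓ, m_ℓ) with |m_ℓ| = 1:
n=3 → 4; n=4 → 6; n=5 → 8; n=6 → 10.
Total orbitals: 4 + 6 + 8 + 10 = 28.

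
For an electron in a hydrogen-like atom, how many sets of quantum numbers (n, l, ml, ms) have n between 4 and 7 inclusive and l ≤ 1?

Count contributing orbitals for each principal shell:
n=4 → 4; n=5 → 4; n=6 → 4; n=7 → 4.
Orbitals: 4 + 4 + 4 + 4 = 16. Including both spin states (ms = ±1/2) gives 2 × 16 = 32 states.

32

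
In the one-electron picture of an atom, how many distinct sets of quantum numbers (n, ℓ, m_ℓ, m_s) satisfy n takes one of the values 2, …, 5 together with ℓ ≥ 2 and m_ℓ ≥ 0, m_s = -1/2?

22

For each n in the range, tally the orbitals obeying ℓ ≥ 2 and m_ℓ ≥ 0:
n=3 → 3; n=4 → 7; n=5 → 12.
Orbitals: 3 + 7 + 12 = 22. With m_s fixed to -1/2 there is one state per orbital, so 22 states.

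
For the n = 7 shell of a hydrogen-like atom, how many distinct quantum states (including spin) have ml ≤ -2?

30

With n = 7 the allowed l are 0, 1, …, 6.
Per l-value: l=2 → 1; l=3 → 2; l=4 → 3; l=5 → 4; l=6 → 5.
Orbitals: 1 + 2 + 3 + 4 + 5 = 15. Each orbital carries two spin states, so 15 × 2 = 30 states.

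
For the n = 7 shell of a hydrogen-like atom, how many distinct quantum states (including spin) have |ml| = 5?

The n = 7 shell has l = 0 through 6; check each.
Contributions: l=5 → 2; l=6 → 2.
Orbitals: 2 + 2 = 4. Each orbital carries two spin states, so 4 × 2 = 8 states.

8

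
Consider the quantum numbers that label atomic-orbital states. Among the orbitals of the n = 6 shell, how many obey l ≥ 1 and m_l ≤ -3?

With n = 6 the allowed l are 0, 1, …, 5.
Orbitals with l ≥ 1 and m_l ≤ -3, by l: l=3 → 1; l=4 → 2; l=5 → 3.
Total orbitals: 1 + 2 + 3 = 6.

6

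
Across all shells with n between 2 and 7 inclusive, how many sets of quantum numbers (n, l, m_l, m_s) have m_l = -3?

Per-shell orbital counts meeting the constraint:
n=4 → 1; n=5 → 2; n=6 → 3; n=7 → 4.
Orbitals: 1 + 2 + 3 + 4 = 10. Including both spin states (m_s = ±1/2) gives 2 × 10 = 20 states.

20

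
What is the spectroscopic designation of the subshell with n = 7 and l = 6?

7i

l = 6 corresponds to the letter 'i', so the subshell is 7i.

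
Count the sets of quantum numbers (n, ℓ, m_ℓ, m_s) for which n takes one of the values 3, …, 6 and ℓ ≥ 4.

Treat each shell separately and count matching orbitals:
n=5 → 9; n=6 → 20.
Orbitals: 9 + 20 = 29. Including both spin states (m_s = ±1/2) gives 2 × 29 = 58 states.

58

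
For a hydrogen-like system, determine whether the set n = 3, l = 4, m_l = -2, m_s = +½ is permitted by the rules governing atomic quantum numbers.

No

The orbital quantum number must satisfy 0 ≤ l ≤ n−1. With n = 3 the allowed l values are 0, 1, 2, so l = 4 is out of range.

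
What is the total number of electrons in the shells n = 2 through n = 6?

180

Shell n has n² orbitals: 2²=4 + 3²=9 + 4²=16 + 5²=25 + 6²=36 = 90 orbitals.
Two spin states per orbital: 2 × 90 = 180 electrons.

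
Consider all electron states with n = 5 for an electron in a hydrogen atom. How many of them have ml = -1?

Orbitals with ml = -1, by l: l=1 → 1; l=2 → 1; l=3 → 1; l=4 → 1.
Orbitals: 1 + 1 + 1 + 1 = 4. Each orbital carries two spin states, so 4 × 2 = 8 states.

8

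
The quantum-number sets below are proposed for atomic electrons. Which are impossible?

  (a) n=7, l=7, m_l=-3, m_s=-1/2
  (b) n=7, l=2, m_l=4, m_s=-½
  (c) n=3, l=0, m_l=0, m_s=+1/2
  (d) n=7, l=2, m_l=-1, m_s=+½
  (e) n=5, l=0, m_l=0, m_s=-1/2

(a) has l = 7 ≥ n = 7, violating 0 ≤ l ≤ n−1.
(b) has |m_l| = 4 > l = 2, violating −l ≤ m_l ≤ l.
The remaining sets (c), (d), (e) satisfy all four rules.

(a) and (b)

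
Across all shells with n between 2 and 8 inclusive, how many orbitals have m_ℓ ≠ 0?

Work shell by shell — for each n, count the (ℓ, m_ℓ) pairs that satisfy m_ℓ ≠ 0:
n=2 → 2; n=3 → 6; n=4 → 12; n=5 → 20; n=6 → 30; n=7 → 42; n=8 → 56.
Total orbitals: 2 + 6 + 12 + 20 + 30 + 42 + 56 = 168.

168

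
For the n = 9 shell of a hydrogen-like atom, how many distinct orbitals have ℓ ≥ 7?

Go through ℓ = 0, …, 8 (the values permitted for n = 9).
The (ℓ, m_ℓ) pairs meeting ℓ ≥ 7 give: ℓ=7 → 15; ℓ=8 → 17.
Total orbitals: 15 + 17 = 32.

32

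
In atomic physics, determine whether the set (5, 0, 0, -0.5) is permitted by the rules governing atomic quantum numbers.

Valid

n = 5 is a positive integer. l = 0 satisfies 0 ≤ l ≤ n−1 = 4. ml = 0 lies in the range −l … +l (here 0). ms = -1/2 is one of ±1/2.
All four constraints are satisfied.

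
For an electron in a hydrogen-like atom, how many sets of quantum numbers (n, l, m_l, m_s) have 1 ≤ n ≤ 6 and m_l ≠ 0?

For each n in the range, tally the orbitals obeying m_l ≠ 0:
n=2 → 2; n=3 → 6; n=4 → 12; n=5 → 20; n=6 → 30.
Orbitals: 2 + 6 + 12 + 20 + 30 = 70. Including both spin states (m_s = ±1/2) gives 2 × 70 = 140 states.

140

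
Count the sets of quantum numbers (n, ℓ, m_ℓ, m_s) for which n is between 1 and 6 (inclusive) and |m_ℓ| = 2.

40

Go shell by shell, enumerating (ℓ, m_ℓ) with |m_ℓ| = 2:
n=3 → 2; n=4 → 4; n=5 → 6; n=6 → 8.
Orbitals: 2 + 4 + 6 + 8 = 20. Including both spin states (m_s = ±1/2) gives 2 × 20 = 40 states.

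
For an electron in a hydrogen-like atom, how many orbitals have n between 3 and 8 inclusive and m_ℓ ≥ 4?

20

Per-shell orbital counts meeting the constraint:
n=5 → 1; n=6 → 3; n=7 → 6; n=8 → 10.
Total orbitals: 1 + 3 + 6 + 10 = 20.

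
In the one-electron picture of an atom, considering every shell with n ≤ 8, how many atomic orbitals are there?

Total orbitals = 1² + 2² + 3² + 4² + 5² + 6² + 7² + 8² = 204.

204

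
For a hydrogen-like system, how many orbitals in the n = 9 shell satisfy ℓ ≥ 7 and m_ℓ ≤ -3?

Go through ℓ = 0, …, 8 (the values permitted for n = 9).
Orbitals with ℓ ≥ 7 and m_ℓ ≤ -3, by ℓ: ℓ=7 → 5; ℓ=8 → 6.
Total orbitals: 5 + 6 = 11.

11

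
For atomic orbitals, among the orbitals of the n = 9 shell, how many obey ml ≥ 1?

36

With n = 9 the allowed l are 0, 1, …, 8.
Orbitals with ml ≥ 1, by l: l=1 → 1; l=2 → 2; l=3 → 3; l=4 → 4; l=5 → 5; l=6 → 6; l=7 → 7; l=8 → 8.
Total orbitals: 1 + 2 + 3 + 4 + 5 + 6 + 7 + 8 = 36.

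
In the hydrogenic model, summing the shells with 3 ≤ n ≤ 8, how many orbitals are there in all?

Shell n has n² orbitals: 3²=9 + 4²=16 + 5²=25 + 6²=36 + 7²=49 + 8²=64 = 199 orbitals.

199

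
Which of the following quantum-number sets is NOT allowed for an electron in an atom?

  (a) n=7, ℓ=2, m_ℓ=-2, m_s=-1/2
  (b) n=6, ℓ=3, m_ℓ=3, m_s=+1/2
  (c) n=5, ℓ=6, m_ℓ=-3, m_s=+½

(c)

(c) has ℓ = 6 ≥ n = 5, violating 0 ≤ ℓ ≤ n−1.
The remaining sets (a), (b) satisfy all four rules.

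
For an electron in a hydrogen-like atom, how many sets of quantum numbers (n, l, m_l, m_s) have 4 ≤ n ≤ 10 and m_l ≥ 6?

Work shell by shell — for each n, count the (l, m_l) pairs that satisfy m_l ≥ 6:
n=7 → 1; n=8 → 3; n=9 → 6; n=10 → 10.
Orbitals: 1 + 3 + 6 + 10 = 20. Including both spin states (m_s = ±1/2) gives 2 × 20 = 40 states.

40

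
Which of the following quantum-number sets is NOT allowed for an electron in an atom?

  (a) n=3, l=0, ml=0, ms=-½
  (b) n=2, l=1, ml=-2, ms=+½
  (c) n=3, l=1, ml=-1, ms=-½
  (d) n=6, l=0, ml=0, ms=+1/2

(b)

(b) has |ml| = 2 > l = 1, violating −l ≤ ml ≤ l.
The remaining sets (a), (c), (d) satisfy all four rules.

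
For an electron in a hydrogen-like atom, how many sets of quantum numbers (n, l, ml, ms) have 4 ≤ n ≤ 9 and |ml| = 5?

Work shell by shell — for each n, count the (l, ml) pairs that satisfy |ml| = 5:
n=6 → 2; n=7 → 4; n=8 → 6; n=9 → 8.
Orbitals: 2 + 4 + 6 + 8 = 20. Including both spin states (ms = ±1/2) gives 2 × 20 = 40 states.

40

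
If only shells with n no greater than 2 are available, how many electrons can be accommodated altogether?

10

Total orbitals = 1² + 2² = 5. Doubling for spin gives 10 electrons.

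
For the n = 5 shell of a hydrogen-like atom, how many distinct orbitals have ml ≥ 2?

6

Orbitals with ml ≥ 2, by l: l=2 → 1; l=3 → 2; l=4 → 3.
Total orbitals: 1 + 2 + 3 = 6.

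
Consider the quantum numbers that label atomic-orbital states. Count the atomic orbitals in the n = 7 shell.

49

The n = 7 shell contains n² = 7² = 49 orbitals.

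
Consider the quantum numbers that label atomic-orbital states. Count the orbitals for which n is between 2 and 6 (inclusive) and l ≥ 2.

70

Work shell by shell — for each n, count the (l, m_l) pairs that satisfy l ≥ 2:
n=3 → 5; n=4 → 12; n=5 → 21; n=6 → 32.
Total orbitals: 5 + 12 + 21 + 32 = 70.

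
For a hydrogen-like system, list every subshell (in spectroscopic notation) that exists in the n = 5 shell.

5s, 5p, 5d, 5f, 5g

For n = 5, ℓ runs from 0 to 4. In spectroscopic notation ℓ = 0,1,2,… ↔ s,p,d,f,g,h,i, so the subshells are 5s, 5p, 5d, 5f, 5g.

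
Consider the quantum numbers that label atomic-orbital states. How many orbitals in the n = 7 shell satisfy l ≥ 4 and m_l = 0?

3

Orbitals with l ≥ 4 and m_l = 0, by l: l=4 → 1; l=5 → 1; l=6 → 1.
Total orbitals: 1 + 1 + 1 = 3.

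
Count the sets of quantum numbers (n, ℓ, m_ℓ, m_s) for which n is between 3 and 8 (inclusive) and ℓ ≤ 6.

368

For each n in the range, tally the orbitals obeying ℓ ≤ 6:
n=3 → 9; n=4 → 16; n=5 → 25; n=6 → 36; n=7 → 49; n=8 → 49.
Orbitals: 9 + 16 + 25 + 36 + 49 + 49 = 184. Including both spin states (m_s = ±1/2) gives 2 × 184 = 368 states.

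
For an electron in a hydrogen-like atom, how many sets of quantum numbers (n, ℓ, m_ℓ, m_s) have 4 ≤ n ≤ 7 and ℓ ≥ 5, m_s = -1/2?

35

Treat each shell separately and count matching orbitals:
n=6 → 11; n=7 → 24.
Orbitals: 11 + 24 = 35. With m_s fixed to -1/2 there is one state per orbital, so 35 states.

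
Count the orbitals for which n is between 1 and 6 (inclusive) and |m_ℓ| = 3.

12

Go shell by shell, enumerating (ℓ, m_ℓ) with |m_ℓ| = 3:
n=4 → 2; n=5 → 4; n=6 → 6.
Total orbitals: 2 + 4 + 6 = 12.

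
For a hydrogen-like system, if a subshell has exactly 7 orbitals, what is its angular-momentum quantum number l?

l = 3

2l+1 = 7 gives l = 3.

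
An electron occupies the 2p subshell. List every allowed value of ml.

-1, 0, 1

The 2p subshell has l = 1, and ml takes every integer from −l to +l. With l = 1 that gives the 3 values -1, 0, 1.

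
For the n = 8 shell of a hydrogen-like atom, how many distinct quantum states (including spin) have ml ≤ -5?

12

Per l-value: l=5 → 1; l=6 → 2; l=7 → 3.
Orbitals: 1 + 2 + 3 = 6. Each orbital carries two spin states, so 6 × 2 = 12 states.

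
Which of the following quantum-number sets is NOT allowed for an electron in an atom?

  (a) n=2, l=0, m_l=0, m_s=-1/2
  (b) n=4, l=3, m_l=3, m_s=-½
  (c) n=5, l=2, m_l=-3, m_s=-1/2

(c)

(c) has |m_l| = 3 > l = 2, violating −l ≤ m_l ≤ l.
The remaining sets (a), (b) satisfy all four rules.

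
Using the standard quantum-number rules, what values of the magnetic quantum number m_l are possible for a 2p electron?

-1, 0, 1

The 2p subshell has l = 1, and m_l takes every integer from −l to +l. With l = 1 that gives the 3 values -1, 0, 1.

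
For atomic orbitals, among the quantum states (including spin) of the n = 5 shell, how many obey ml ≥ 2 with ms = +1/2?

Contributions: l=2 → 1; l=3 → 2; l=4 → 3.
Orbitals: 1 + 2 + 3 = 6. With ms fixed to a single value there is one state per orbital, giving 6 states.

6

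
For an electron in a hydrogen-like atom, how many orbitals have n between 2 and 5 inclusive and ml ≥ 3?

4

Go shell by shell, enumerating (l, ml) with ml ≥ 3:
n=4 → 1; n=5 → 3.
Total orbitals: 1 + 3 = 4.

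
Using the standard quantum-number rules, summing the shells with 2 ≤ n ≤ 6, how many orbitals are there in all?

90

Shell n has n² orbitals: 2²=4 + 3²=9 + 4²=16 + 5²=25 + 6²=36 = 90 orbitals.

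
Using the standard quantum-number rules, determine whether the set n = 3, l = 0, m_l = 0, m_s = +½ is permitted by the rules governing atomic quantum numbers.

n = 3 is a positive integer. l = 0 satisfies 0 ≤ l ≤ n−1 = 2. m_l = 0 lies in the range −l … +l (here 0). m_s = +1/2 is one of ±1/2.
All four constraints are satisfied.

Yes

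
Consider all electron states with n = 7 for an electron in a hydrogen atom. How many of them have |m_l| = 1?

24

For n = 7, l ranges over 0 … 6.
Per l-value: l=1 → 2; l=2 → 2; l=3 → 2; l=4 → 2; l=5 → 2; l=6 → 2.
Orbitals: 2 + 2 + 2 + 2 + 2 + 2 = 12. Each orbital carries two spin states, so 12 × 2 = 24 states.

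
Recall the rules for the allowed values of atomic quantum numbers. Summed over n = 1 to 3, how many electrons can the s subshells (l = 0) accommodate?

6

An s subshell (l = 0) exists for every n ≥ 1, so shells n = 1, 2, 3 each contribute one — 3 subshells.
Since each s subshell holds 2(2·0+1) = 2 electrons, the total is 3 × 2 = 6.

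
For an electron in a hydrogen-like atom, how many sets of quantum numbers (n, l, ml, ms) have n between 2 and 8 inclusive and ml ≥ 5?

20

Per-shell orbital counts meeting the constraint:
n=6 → 1; n=7 → 3; n=8 → 6.
Orbitals: 1 + 3 + 6 = 10. Including both spin states (ms = ±1/2) gives 2 × 10 = 20 states.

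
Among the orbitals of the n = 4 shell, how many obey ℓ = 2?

5

The n = 4 shell has ℓ = 0 through 3; check each.
Orbitals with ℓ = 2, by ℓ: ℓ=2 → 5.
Total orbitals: 5.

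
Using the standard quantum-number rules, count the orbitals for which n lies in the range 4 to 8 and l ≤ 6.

For each n in the range, tally the orbitals obeying l ≤ 6:
n=4 → 16; n=5 → 25; n=6 → 36; n=7 → 49; n=8 → 49.
Total orbitals: 16 + 25 + 36 + 49 + 49 = 175.

175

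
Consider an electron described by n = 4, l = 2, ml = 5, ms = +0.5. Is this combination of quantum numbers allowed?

Invalid

The magnetic quantum number must satisfy −l ≤ ml ≤ l. With l = 2, ml can only be -2, -1, 0, 1, 2, so ml = 5 is forbidden.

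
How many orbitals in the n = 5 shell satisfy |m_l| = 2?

6

Go through l = 0, …, 4 (the values permitted for n = 5).
Per l-value: l=2 → 2; l=3 → 2; l=4 → 2.
Total orbitals: 2 + 2 + 2 = 6.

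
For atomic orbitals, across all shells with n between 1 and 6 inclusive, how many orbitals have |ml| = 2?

Go shell by shell, enumerating (l, ml) with |ml| = 2:
n=3 → 2; n=4 → 4; n=5 → 6; n=6 → 8.
Total orbitals: 2 + 4 + 6 + 8 = 20.

20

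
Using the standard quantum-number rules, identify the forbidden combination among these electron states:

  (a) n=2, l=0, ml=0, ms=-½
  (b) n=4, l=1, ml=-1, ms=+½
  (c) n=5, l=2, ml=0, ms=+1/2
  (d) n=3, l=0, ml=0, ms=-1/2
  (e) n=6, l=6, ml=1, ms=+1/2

(e) has l = 6 ≥ n = 6, violating 0 ≤ l ≤ n−1.
The remaining sets (a), (b), (c), (d) satisfy all four rules.

(e)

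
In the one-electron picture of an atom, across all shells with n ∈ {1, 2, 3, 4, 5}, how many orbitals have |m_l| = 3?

6

Go shell by shell, enumerating (l, m_l) with |m_l| = 3:
n=4 → 2; n=5 → 4.
Total orbitals: 2 + 4 = 6.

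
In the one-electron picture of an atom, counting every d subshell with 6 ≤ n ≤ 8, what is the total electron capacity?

A d subshell (ℓ = 2) exists for every n ≥ 3, so shells n = 6, 7, 8 each contribute one — 3 subshells.
Since each d subshell holds 2(2·2+1) = 10 electrons, the total is 3 × 10 = 30.

30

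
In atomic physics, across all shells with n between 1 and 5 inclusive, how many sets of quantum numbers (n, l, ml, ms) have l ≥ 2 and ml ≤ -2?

20

For each n in the range, tally the orbitals obeying l ≥ 2 and ml ≤ -2:
n=3 → 1; n=4 → 3; n=5 → 6.
Orbitals: 1 + 3 + 6 = 10. Including both spin states (ms = ±1/2) gives 2 × 10 = 20 states.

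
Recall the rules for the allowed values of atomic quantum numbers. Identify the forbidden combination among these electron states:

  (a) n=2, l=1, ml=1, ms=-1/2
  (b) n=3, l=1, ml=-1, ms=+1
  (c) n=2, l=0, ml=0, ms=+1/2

(b)

(b) has ms = +1, but an electron's spin must be ±1/2.
The remaining sets (a), (c) satisfy all four rules.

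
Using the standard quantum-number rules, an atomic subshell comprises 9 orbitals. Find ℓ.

2ℓ+1 = 9 gives ℓ = 4.

ℓ = 4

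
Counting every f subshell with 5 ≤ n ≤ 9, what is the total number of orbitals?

35

An f subshell (ℓ = 3) exists for every n ≥ 4, so shells n = 5, 6, 7, 8, 9 each contribute one — 5 subshells.
Since each f subshell has 2·3+1 = 7 orbitals, the total is 5 × 7 = 35.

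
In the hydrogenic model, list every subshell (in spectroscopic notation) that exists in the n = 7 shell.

7s, 7p, 7d, 7f, 7g, 7h, 7i

For n = 7, l runs from 0 to 6. In spectroscopic notation l = 0,1,2,… ↔ s,p,d,f,g,h,i, so the subshells are 7s, 7p, 7d, 7f, 7g, 7h, 7i.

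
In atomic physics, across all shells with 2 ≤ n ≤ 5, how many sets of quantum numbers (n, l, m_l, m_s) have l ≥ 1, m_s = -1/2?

50

Go shell by shell, enumerating (l, m_l) with l ≥ 1:
n=2 → 3; n=3 → 8; n=4 → 15; n=5 → 24.
Orbitals: 3 + 8 + 15 + 24 = 50. With m_s fixed to -1/2 there is one state per orbital, so 50 states.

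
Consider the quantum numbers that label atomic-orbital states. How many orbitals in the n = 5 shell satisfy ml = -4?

Go through l = 0, …, 4 (the values permitted for n = 5).
The (l, ml) pairs meeting ml = -4 give: l=4 → 1.
Total orbitals: 1.

1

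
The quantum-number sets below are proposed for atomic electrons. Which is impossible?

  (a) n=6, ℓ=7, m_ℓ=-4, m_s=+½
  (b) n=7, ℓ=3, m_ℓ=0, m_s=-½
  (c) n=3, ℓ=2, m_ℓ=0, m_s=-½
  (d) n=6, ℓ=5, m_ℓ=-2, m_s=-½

(a) has ℓ = 7 ≥ n = 6, violating 0 ≤ ℓ ≤ n−1.
The remaining sets (b), (c), (d) satisfy all four rules.

(a)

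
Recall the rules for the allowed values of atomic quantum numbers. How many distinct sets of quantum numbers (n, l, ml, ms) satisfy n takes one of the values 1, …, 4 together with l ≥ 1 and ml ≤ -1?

20

Count contributing orbitals for each principal shell:
n=2 → 1; n=3 → 3; n=4 → 6.
Orbitals: 1 + 3 + 6 = 10. Including both spin states (ms = ±1/2) gives 2 × 10 = 20 states.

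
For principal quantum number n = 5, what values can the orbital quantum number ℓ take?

0, 1, 2, 3, 4

ℓ is an integer with 0 ≤ ℓ ≤ n−1, so for n = 5: ℓ = 0, 1, 2, 3, 4.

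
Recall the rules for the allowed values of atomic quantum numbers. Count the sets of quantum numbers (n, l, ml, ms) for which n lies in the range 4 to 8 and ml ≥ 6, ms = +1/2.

Per-shell orbital counts meeting the constraint:
n=7 → 1; n=8 → 3.
Orbitals: 1 + 3 = 4. With ms fixed to +1/2 there is one state per orbital, so 4 states.

4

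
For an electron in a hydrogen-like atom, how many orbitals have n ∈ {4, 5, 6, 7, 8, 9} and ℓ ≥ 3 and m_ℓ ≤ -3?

For each n in the range, tally the orbitals obeying ℓ ≥ 3 and m_ℓ ≤ -3:
n=4 → 1; n=5 → 3; n=6 → 6; n=7 → 10; n=8 → 15; n=9 → 21.
Total orbitals: 1 + 3 + 6 + 10 + 15 + 21 = 56.

56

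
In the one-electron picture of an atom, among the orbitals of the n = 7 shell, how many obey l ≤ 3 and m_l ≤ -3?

With n = 7 the allowed l are 0, 1, …, 6.
Orbitals with l ≤ 3 and m_l ≤ -3, by l: l=3 → 1.
Total orbitals: 1.

1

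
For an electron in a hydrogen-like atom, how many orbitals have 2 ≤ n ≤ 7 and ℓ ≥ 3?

90

Go shell by shell, enumerating (ℓ, m_ℓ) with ℓ ≥ 3:
n=4 → 7; n=5 → 16; n=6 → 27; n=7 → 40.
Total orbitals: 7 + 16 + 27 + 40 = 90.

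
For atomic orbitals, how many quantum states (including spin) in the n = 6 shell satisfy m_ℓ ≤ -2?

The n = 6 shell has ℓ = 0 through 5; check each.
Per ℓ-value: ℓ=2 → 1; ℓ=3 → 2; ℓ=4 → 3; ℓ=5 → 4.
Orbitals: 1 + 2 + 3 + 4 = 10. Each orbital carries two spin states, so 10 × 2 = 20 states.

20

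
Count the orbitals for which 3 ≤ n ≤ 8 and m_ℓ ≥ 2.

Per-shell orbital counts meeting the constraint:
n=3 → 1; n=4 → 3; n=5 → 6; n=6 → 10; n=7 → 15; n=8 → 21.
Total orbitals: 1 + 3 + 6 + 10 + 15 + 21 = 56.

56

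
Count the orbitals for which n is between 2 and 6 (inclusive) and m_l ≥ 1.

35

Count contributing orbitals for each principal shell:
n=2 → 1; n=3 → 3; n=4 → 6; n=5 → 10; n=6 → 15.
Total orbitals: 1 + 3 + 6 + 10 + 15 = 35.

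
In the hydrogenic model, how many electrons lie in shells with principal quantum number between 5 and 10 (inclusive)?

710

Shell n has n² orbitals: 5²=25 + 6²=36 + 7²=49 + 8²=64 + 9²=81 + 10²=100 = 355 orbitals.
Two spin states per orbital: 2 × 355 = 710 electrons.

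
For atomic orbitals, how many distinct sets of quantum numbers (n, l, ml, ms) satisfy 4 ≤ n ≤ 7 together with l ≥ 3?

For each n in the range, tally the orbitals obeying l ≥ 3:
n=4 → 7; n=5 → 16; n=6 → 27; n=7 → 40.
Orbitals: 7 + 16 + 27 + 40 = 90. Including both spin states (ms = ±1/2) gives 2 × 90 = 180 states.

180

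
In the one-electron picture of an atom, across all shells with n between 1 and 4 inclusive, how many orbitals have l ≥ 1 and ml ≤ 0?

16

Go shell by shell, enumerating (l, ml) with l ≥ 1 and ml ≤ 0:
n=2 → 2; n=3 → 5; n=4 → 9.
Total orbitals: 2 + 5 + 9 = 16.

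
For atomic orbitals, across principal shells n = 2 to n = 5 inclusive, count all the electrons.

108

Shell n has n² orbitals: 2²=4 + 3²=9 + 4²=16 + 5²=25 = 54 orbitals.
Two spin states per orbital: 2 × 54 = 108 electrons.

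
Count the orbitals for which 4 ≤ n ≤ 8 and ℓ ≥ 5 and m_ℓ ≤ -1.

34

Per-shell orbital counts meeting the constraint:
n=6 → 5; n=7 → 11; n=8 → 18.
Total orbitals: 5 + 11 + 18 = 34.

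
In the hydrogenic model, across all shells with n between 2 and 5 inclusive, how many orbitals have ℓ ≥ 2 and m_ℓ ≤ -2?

10

Count contributing orbitals for each principal shell:
n=3 → 1; n=4 → 3; n=5 → 6.
Total orbitals: 1 + 3 + 6 = 10.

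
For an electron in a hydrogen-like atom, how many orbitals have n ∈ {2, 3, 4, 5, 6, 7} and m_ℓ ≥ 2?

Count contributing orbitals for each principal shell:
n=3 → 1; n=4 → 3; n=5 → 6; n=6 → 10; n=7 → 15.
Total orbitals: 1 + 3 + 6 + 10 + 15 = 35.

35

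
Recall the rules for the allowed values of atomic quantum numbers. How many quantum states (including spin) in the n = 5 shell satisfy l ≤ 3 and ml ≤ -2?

Orbitals with l ≤ 3 and ml ≤ -2, by l: l=2 → 1; l=3 → 2.
Orbitals: 1 + 2 = 3. Each orbital carries two spin states, so 3 × 2 = 6 states.

6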